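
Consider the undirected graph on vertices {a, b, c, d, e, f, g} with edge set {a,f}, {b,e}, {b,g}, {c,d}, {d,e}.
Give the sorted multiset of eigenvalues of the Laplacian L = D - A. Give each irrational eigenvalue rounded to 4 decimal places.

With the vertex order [a, b, c, d, e, f, g], the degrees are [1, 2, 1, 2, 2, 1, 1], giving D = diag(1, 2, 1, 2, 2, 1, 1) and L = D - A. Since every row of L sums to 0, the all-ones vector is in the kernel and 0 is an eigenvalue. The 2 zero eigenvalues correspond to the 2 connected components. There are 2 zeros in the spectrum, matching the 2 components.

[0, 0, 0.3820, 1.3820, 2, 2.6180, 3.6180]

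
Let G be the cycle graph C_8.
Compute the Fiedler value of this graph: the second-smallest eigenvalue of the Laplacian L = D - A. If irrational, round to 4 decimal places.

The graph has 8 vertices and degree multiset [2, 2, 2, 2, 2, 2, 2, 2]; D is the diagonal matrix of degrees and L = D - A. The smallest Laplacian eigenvalue is always 0. The next one, lambda_2 = 0.5858, measures how hard the graph is to disconnect: larger values mean better connectivity. By the matrix-tree theorem the graph has (1/8) * product of the nonzero eigenvalues = 8 spanning trees.

0.5858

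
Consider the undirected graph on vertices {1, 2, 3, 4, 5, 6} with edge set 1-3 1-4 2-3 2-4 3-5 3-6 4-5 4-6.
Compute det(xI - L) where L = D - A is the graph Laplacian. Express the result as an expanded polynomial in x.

With the vertex order [1, 2, 3, 4, 5, 6], the degrees are [2, 2, 4, 4, 2, 2], giving D = diag(2, 2, 4, 4, 2, 2) and L = D - A. The eigenvalues of L are [0, 2, 2, 2, 4, 6]; the characteristic polynomial is the product of (x - lambda_i), which multiplies out to x^6 - 16x^5 + 96x^4 - 272x^3 + 368x^2 - 192x. The constant term is 0 because L is singular (the all-ones vector lies in its kernel). By the matrix-tree theorem the graph has (1/6) * product of the nonzero eigenvalues = 32 spanning trees. The eigenvalues sum to 16, which equals trace(L) = 2|E|.

x^6 - 16x^5 + 96x^4 - 272x^3 + 368x^2 - 192x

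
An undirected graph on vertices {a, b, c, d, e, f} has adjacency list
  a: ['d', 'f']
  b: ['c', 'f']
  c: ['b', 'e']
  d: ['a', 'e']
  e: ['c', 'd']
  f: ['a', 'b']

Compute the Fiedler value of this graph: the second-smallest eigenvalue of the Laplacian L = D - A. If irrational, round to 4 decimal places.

1

Each diagonal entry of L is the vertex degree and each off-diagonal entry is -1 where an edge is present, 0 otherwise; in the order [a, b, c, d, e, f] the diagonal is [2, 2, 2, 2, 2, 2]. The sorted Laplacian eigenvalues are [0, 1, 1, 3, 3, 4]; the algebraic connectivity is the second entry, 1. The largest eigenvalue, 4, is at most the vertex count 6. There is one zero in the spectrum, matching the 1 component.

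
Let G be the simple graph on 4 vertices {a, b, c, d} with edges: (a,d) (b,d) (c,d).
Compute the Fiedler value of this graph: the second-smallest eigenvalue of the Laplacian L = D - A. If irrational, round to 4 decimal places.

1

Each diagonal entry of L is the vertex degree and each off-diagonal entry is -1 where an edge is present, 0 otherwise; in the order [a, b, c, d] the diagonal is [1, 1, 1, 3]. Computing the eigenvalues of L and sorting gives [0, 1, 1, 4]. The Fiedler value lambda_2 = 1 is strictly positive, so the graph is connected. There is one zero in the spectrum, matching the 1 component. The eigenvalues sum to 6, which equals trace(L) = 2|E|.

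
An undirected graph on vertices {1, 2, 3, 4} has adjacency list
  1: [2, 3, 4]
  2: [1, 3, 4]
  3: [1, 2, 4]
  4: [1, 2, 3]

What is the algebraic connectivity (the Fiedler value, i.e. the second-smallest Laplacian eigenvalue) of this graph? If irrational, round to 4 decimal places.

4

Each diagonal entry of L is the vertex degree and each off-diagonal entry is -1 where an edge is present, 0 otherwise; in the order [1, 2, 3, 4] the diagonal is [3, 3, 3, 3]. Computing the eigenvalues of L and sorting gives [0, 4, 4, 4]. The Fiedler value lambda_2 = 4 is strictly positive, so the graph is connected. By the matrix-tree theorem the graph has (1/4) * product of the nonzero eigenvalues = 16 spanning trees.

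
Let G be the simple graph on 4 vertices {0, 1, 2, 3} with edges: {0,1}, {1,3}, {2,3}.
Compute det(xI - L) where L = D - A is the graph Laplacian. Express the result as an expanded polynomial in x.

x^4 - 6x^3 + 10x^2 - 4x

With the vertex order [0, 1, 2, 3], the degrees are [1, 2, 1, 2], giving D = diag(1, 2, 1, 2) and L = D - A. Computing det(xI - L) by cofactor expansion (or equivalently via sum-over-permutations) gives x^4 - 6x^3 + 10x^2 - 4x. Since p(0) = det(-L) = 0, x divides p(x).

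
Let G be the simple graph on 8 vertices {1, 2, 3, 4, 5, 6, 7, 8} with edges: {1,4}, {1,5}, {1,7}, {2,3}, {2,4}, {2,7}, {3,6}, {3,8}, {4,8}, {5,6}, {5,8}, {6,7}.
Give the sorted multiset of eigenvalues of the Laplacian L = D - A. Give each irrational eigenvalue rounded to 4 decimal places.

Each diagonal entry of L is the vertex degree and each off-diagonal entry is -1 where an edge is present, 0 otherwise; in the order [1, 2, 3, 4, 5, 6, 7, 8] the diagonal is [3, 3, 3, 3, 3, 3, 3, 3]. The multiplicity of 0 as a Laplacian eigenvalue equals the number of connected components. The eigenvalues sum to 24, which equals trace(L) = 2|E|. By the matrix-tree theorem the graph has (1/8) * product of the nonzero eigenvalues = 384 spanning trees.

[0, 2, 2, 2, 4, 4, 4, 6]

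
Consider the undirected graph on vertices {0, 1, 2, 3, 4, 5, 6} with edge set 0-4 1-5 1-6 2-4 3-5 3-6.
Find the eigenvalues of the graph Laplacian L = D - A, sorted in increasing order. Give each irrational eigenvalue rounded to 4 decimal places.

Reading degrees in the order [0, 1, 2, 3, 4, 5, 6] gives [1, 2, 1, 2, 2, 2, 2]; set D = diag(1, 2, 1, 2, 2, 2, 2) and form L = D - A. The multiplicity of 0 as a Laplacian eigenvalue equals the number of connected components. The 2 zero eigenvalues correspond to the 2 connected components. The largest eigenvalue, 4, is at most the vertex count 7. There are 2 zeros in the spectrum, matching the 2 components.

[0, 0, 1, 2, 2, 3, 4]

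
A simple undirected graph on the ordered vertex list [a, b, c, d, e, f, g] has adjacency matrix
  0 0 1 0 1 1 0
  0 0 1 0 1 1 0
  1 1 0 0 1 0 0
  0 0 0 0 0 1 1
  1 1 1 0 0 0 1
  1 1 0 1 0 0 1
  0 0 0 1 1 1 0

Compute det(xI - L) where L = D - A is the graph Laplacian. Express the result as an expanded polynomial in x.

Reading degrees in the order [a, b, c, d, e, f, g] gives [3, 3, 3, 2, 4, 4, 3]; set D = diag(3, 3, 3, 2, 4, 4, 3) and form L = D - A. L has integer entries, so p(x) = det(xI - L) has integer coefficients. Expanding the determinant yields x^7 - 22x^6 + 195x^5 - 888x^4 + 2177x^3 - 2692x^2 + 1281x. The coefficient of x^6 equals -trace(L) = -22, matching the sum of degrees.

x^7 - 22x^6 + 195x^5 - 888x^4 + 2177x^3 - 2692x^2 + 1281x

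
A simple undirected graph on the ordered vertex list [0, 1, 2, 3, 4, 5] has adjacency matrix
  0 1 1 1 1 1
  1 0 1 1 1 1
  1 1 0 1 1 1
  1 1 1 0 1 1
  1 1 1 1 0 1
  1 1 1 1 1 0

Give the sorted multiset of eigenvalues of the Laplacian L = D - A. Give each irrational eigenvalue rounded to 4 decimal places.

[0, 6, 6, 6, 6, 6]

With the vertex order [0, 1, 2, 3, 4, 5], the degrees are [5, 5, 5, 5, 5, 5], giving D = diag(5, 5, 5, 5, 5, 5) and L = D - A. Since every row of L sums to 0, the all-ones vector is in the kernel and 0 is an eigenvalue. The single zero eigenvalue shows the graph is connected. There is one zero in the spectrum, matching the 1 component.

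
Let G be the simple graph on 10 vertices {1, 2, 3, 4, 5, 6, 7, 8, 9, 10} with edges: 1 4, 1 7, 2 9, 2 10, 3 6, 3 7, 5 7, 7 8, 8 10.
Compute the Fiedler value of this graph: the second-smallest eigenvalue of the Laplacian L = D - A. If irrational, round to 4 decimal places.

With the vertex order [1, 2, 3, 4, 5, 6, 7, 8, 9, 10], the degrees are [2, 2, 2, 1, 1, 1, 4, 2, 1, 2], giving D = diag(2, 2, 2, 1, 1, 1, 4, 2, 1, 2) and L = D - A. The sorted Laplacian eigenvalues are [0, 0.1655, 0.3820, 0.6815, 1, 2, 2.4314, 2.6180, 3.4768, 5.2448]; the algebraic connectivity is the second entry, 0.1655. The largest eigenvalue, 5.2448, is at most the vertex count 10.

0.1655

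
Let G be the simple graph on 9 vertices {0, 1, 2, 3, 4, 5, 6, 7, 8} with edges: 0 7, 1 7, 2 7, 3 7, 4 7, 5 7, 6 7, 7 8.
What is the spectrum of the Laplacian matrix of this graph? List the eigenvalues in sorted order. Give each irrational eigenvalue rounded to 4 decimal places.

[0, 1, 1, 1, 1, 1, 1, 1, 9]

Reading degrees in the order [0, 1, 2, 3, 4, 5, 6, 7, 8] gives [1, 1, 1, 1, 1, 1, 1, 8, 1]; set D = diag(1, 1, 1, 1, 1, 1, 1, 8, 1) and form L = D - A. The multiplicity of 0 as a Laplacian eigenvalue equals the number of connected components. The single zero eigenvalue shows the graph is connected. The largest eigenvalue, 9, is at most the vertex count 9. The eigenvalues sum to 16, which equals trace(L) = 2|E|.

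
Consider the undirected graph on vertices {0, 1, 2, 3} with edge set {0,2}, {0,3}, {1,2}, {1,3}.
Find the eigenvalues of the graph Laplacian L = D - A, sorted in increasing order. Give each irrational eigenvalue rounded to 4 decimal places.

With the vertex order [0, 1, 2, 3], the degrees are [2, 2, 2, 2], giving D = diag(2, 2, 2, 2) and L = D - A. Since every row of L sums to 0, the all-ones vector is in the kernel and 0 is an eigenvalue. The single zero eigenvalue shows the graph is connected. There is one zero in the spectrum, matching the 1 component.

[0, 2, 2, 4]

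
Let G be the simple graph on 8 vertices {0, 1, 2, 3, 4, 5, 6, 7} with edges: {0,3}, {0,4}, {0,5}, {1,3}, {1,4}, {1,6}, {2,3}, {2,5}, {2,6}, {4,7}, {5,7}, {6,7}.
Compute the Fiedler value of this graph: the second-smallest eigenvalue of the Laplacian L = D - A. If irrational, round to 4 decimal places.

Reading degrees in the order [0, 1, 2, 3, 4, 5, 6, 7] gives [3, 3, 3, 3, 3, 3, 3, 3]; set D = diag(3, 3, 3, 3, 3, 3, 3, 3) and form L = D - A. Computing the eigenvalues of L and sorting gives [0, 2, 2, 2, 4, 4, 4, 6]. The Fiedler value lambda_2 = 2 is strictly positive, so the graph is connected.

2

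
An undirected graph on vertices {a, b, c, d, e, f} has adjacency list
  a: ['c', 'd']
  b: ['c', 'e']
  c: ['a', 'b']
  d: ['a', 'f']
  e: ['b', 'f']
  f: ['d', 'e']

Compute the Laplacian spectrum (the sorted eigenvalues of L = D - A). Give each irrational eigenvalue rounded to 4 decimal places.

[0, 1, 1, 3, 3, 4]

With the vertex order [a, b, c, d, e, f], the degrees are [2, 2, 2, 2, 2, 2], giving D = diag(2, 2, 2, 2, 2, 2) and L = D - A. Diagonalising L (or applying a numerical eigensolver to the 6x6 matrix) gives the spectrum above. The largest eigenvalue, 4, is at most the vertex count 6.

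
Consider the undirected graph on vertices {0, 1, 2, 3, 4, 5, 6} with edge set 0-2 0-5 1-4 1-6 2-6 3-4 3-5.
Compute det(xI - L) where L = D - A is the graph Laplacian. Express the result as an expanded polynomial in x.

Reading degrees in the order [0, 1, 2, 3, 4, 5, 6] gives [2, 2, 2, 2, 2, 2, 2]; set D = diag(2, 2, 2, 2, 2, 2, 2) and form L = D - A. Computing det(xI - L) by cofactor expansion (or equivalently via sum-over-permutations) gives x^7 - 14x^6 + 77x^5 - 210x^4 + 294x^3 - 196x^2 + 49x. The constant term is 0 because L is singular (the all-ones vector lies in its kernel). There is one zero in the spectrum, matching the 1 component.

x^7 - 14x^6 + 77x^5 - 210x^4 + 294x^3 - 196x^2 + 49x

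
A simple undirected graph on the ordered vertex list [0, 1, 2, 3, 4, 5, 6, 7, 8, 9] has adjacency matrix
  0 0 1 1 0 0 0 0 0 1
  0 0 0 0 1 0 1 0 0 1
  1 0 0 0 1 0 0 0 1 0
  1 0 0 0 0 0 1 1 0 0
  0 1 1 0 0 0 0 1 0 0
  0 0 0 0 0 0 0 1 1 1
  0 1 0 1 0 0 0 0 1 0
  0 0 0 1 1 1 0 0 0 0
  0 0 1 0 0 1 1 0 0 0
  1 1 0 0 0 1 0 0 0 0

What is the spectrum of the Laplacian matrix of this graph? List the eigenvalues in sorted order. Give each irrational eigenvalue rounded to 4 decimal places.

[0, 2, 2, 2, 2, 2, 5, 5, 5, 5]

Reading degrees in the order [0, 1, 2, 3, 4, 5, 6, 7, 8, 9] gives [3, 3, 3, 3, 3, 3, 3, 3, 3, 3]; set D = diag(3, 3, 3, 3, 3, 3, 3, 3, 3, 3) and form L = D - A. Diagonalising L (or applying a numerical eigensolver to the 10x10 matrix) gives the spectrum above. By the matrix-tree theorem the graph has (1/10) * product of the nonzero eigenvalues = 2000 spanning trees. The eigenvalues sum to 30, which equals trace(L) = 2|E|.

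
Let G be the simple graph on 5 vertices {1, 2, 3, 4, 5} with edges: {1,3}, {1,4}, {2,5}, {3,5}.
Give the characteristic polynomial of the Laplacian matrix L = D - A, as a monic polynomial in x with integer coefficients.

x^5 - 8x^4 + 21x^3 - 20x^2 + 5x

Reading degrees in the order [1, 2, 3, 4, 5] gives [2, 1, 2, 1, 2]; set D = diag(2, 1, 2, 1, 2) and form L = D - A. L has integer entries, so p(x) = det(xI - L) has integer coefficients. Expanding the determinant yields x^5 - 8x^4 + 21x^3 - 20x^2 + 5x. Since p(0) = det(-L) = 0, x divides p(x). The eigenvalues sum to 8, which equals trace(L) = 2|E|. The largest eigenvalue, 3.6180, is at most the vertex count 5.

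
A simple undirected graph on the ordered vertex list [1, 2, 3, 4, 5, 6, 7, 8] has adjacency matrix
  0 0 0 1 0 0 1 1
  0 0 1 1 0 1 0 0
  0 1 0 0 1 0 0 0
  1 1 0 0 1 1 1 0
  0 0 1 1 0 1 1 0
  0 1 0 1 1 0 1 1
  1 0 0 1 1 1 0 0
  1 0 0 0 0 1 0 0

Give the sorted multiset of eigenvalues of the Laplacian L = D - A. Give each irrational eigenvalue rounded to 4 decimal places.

Reading degrees in the order [1, 2, 3, 4, 5, 6, 7, 8] gives [3, 3, 2, 5, 4, 5, 4, 2]; set D = diag(3, 3, 2, 5, 4, 5, 4, 2) and form L = D - A. Since every row of L sums to 0, the all-ones vector is in the kernel and 0 is an eigenvalue. By the matrix-tree theorem the graph has (1/8) * product of the nonzero eigenvalues = 800 spanning trees.

[0, 1.2287, 2.3249, 3.0723, 3.4608, 5.2936, 6.2143, 6.4054]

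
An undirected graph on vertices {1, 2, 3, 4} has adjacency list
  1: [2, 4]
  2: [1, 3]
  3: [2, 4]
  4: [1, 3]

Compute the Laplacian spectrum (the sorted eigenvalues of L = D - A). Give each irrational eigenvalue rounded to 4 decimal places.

Reading degrees in the order [1, 2, 3, 4] gives [2, 2, 2, 2]; set D = diag(2, 2, 2, 2) and form L = D - A. The multiplicity of 0 as a Laplacian eigenvalue equals the number of connected components. The single zero eigenvalue shows the graph is connected. The largest eigenvalue, 4, is at most the vertex count 4.

[0, 2, 2, 4]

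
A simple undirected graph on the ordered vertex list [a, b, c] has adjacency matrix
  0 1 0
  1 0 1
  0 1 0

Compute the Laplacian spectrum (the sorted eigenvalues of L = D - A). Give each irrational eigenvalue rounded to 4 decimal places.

Reading degrees in the order [a, b, c] gives [1, 2, 1]; set D = diag(1, 2, 1) and form L = D - A. The multiplicity of 0 as a Laplacian eigenvalue equals the number of connected components. There is one zero in the spectrum, matching the 1 component. The eigenvalues sum to 4, which equals trace(L) = 2|E|.

[0, 1, 3]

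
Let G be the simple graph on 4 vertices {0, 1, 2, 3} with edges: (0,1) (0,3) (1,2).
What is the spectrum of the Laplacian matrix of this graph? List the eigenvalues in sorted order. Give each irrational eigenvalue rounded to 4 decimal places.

Reading degrees in the order [0, 1, 2, 3] gives [2, 2, 1, 1]; set D = diag(2, 2, 1, 1) and form L = D - A. Since every row of L sums to 0, the all-ones vector is in the kernel and 0 is an eigenvalue. The single zero eigenvalue shows the graph is connected. By the matrix-tree theorem the graph has (1/4) * product of the nonzero eigenvalues = 1 spanning tree.

[0, 0.5858, 2, 3.4142]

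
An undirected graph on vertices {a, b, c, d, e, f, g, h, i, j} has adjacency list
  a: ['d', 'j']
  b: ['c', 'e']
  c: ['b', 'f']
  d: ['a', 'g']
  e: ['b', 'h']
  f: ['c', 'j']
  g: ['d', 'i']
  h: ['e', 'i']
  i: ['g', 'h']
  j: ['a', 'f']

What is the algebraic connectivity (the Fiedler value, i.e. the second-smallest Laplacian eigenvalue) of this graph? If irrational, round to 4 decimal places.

0.3820

With the vertex order [a, b, c, d, e, f, g, h, i, j], the degrees are [2, 2, 2, 2, 2, 2, 2, 2, 2, 2], giving D = diag(2, 2, 2, 2, 2, 2, 2, 2, 2, 2) and L = D - A. The sorted Laplacian eigenvalues are [0, 0.3820, 0.3820, 1.3820, 1.3820, 2.6180, 2.6180, 3.6180, 3.6180, 4]; the algebraic connectivity is the second entry, 0.3820. The largest eigenvalue, 4, is at most the vertex count 10.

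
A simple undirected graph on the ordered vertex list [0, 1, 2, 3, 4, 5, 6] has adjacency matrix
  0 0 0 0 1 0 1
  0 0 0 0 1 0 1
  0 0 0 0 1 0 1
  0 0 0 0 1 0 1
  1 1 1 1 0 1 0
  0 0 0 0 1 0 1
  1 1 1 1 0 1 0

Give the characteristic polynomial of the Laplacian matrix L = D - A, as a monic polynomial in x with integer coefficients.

x^7 - 20x^6 + 155x^5 - 600x^4 + 1240x^3 - 1312x^2 + 560x

With the vertex order [0, 1, 2, 3, 4, 5, 6], the degrees are [2, 2, 2, 2, 5, 2, 5], giving D = diag(2, 2, 2, 2, 5, 2, 5) and L = D - A. The eigenvalues of L are [0, 2, 2, 2, 2, 5, 7]; the characteristic polynomial is the product of (x - lambda_i), which multiplies out to x^7 - 20x^6 + 155x^5 - 600x^4 + 1240x^3 - 1312x^2 + 560x. Since p(0) = det(-L) = 0, x divides p(x). The eigenvalues sum to 20, which equals trace(L) = 2|E|. By the matrix-tree theorem the graph has (1/7) * product of the nonzero eigenvalues = 80 spanning trees.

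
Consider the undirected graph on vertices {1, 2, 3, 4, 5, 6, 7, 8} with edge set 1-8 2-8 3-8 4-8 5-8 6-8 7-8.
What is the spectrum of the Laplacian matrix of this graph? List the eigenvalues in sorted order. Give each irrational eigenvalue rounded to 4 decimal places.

[0, 1, 1, 1, 1, 1, 1, 8]

With the vertex order [1, 2, 3, 4, 5, 6, 7, 8], the degrees are [1, 1, 1, 1, 1, 1, 1, 7], giving D = diag(1, 1, 1, 1, 1, 1, 1, 7) and L = D - A. Diagonalising L (or applying a numerical eigensolver to the 8x8 matrix) gives the spectrum above. The single zero eigenvalue shows the graph is connected. The eigenvalues sum to 14, which equals trace(L) = 2|E|.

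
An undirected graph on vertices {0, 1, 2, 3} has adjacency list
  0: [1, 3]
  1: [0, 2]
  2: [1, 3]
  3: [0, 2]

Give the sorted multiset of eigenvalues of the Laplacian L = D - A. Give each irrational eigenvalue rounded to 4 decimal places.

Reading degrees in the order [0, 1, 2, 3] gives [2, 2, 2, 2]; set D = diag(2, 2, 2, 2) and form L = D - A. L is symmetric positive semidefinite, so every eigenvalue is real and nonnegative.

[0, 2, 2, 4]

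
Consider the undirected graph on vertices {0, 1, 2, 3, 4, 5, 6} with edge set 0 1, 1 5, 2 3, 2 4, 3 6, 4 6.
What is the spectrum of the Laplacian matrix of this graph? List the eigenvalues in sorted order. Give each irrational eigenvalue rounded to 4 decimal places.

With the vertex order [0, 1, 2, 3, 4, 5, 6], the degrees are [1, 2, 2, 2, 2, 1, 2], giving D = diag(1, 2, 2, 2, 2, 1, 2) and L = D - A. The multiplicity of 0 as a Laplacian eigenvalue equals the number of connected components. The 2 zero eigenvalues correspond to the 2 connected components. The eigenvalues sum to 12, which equals trace(L) = 2|E|.

[0, 0, 1, 2, 2, 3, 4]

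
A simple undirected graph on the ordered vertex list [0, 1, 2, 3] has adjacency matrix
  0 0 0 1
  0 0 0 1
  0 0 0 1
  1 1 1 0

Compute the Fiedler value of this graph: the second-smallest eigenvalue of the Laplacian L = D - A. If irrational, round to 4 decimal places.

Each diagonal entry of L is the vertex degree and each off-diagonal entry is -1 where an edge is present, 0 otherwise; in the order [0, 1, 2, 3] the diagonal is [1, 1, 1, 3]. The smallest Laplacian eigenvalue is always 0. The next one, lambda_2 = 1, measures how hard the graph is to disconnect: larger values mean better connectivity. By the matrix-tree theorem the graph has (1/4) * product of the nonzero eigenvalues = 1 spanning tree. There is one zero in the spectrum, matching the 1 component.

1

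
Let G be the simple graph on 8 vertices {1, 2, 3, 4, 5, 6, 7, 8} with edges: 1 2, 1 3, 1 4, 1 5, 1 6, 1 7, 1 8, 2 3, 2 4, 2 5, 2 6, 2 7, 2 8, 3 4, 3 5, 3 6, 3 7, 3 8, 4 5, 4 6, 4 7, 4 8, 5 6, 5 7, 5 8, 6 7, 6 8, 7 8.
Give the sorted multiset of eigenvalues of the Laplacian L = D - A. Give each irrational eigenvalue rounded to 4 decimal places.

[0, 8, 8, 8, 8, 8, 8, 8]

Reading degrees in the order [1, 2, 3, 4, 5, 6, 7, 8] gives [7, 7, 7, 7, 7, 7, 7, 7]; set D = diag(7, 7, 7, 7, 7, 7, 7, 7) and form L = D - A. Diagonalising L (or applying a numerical eigensolver to the 8x8 matrix) gives the spectrum above. There is one zero in the spectrum, matching the 1 component.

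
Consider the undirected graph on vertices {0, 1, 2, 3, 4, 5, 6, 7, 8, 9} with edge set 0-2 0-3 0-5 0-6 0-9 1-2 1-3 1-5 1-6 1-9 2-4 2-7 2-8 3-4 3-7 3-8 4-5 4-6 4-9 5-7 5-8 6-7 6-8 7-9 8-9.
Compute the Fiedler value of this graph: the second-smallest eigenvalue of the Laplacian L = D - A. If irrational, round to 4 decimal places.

Each diagonal entry of L is the vertex degree and each off-diagonal entry is -1 where an edge is present, 0 otherwise; in the order [0, 1, 2, 3, 4, 5, 6, 7, 8, 9] the diagonal is [5, 5, 5, 5, 5, 5, 5, 5, 5, 5]. The smallest Laplacian eigenvalue is always 0. The next one, lambda_2 = 5, measures how hard the graph is to disconnect: larger values mean better connectivity.

5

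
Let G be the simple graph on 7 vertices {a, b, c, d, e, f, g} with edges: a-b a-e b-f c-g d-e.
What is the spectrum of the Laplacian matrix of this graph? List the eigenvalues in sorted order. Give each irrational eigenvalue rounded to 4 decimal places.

[0, 0, 0.3820, 1.3820, 2, 2.6180, 3.6180]

Reading degrees in the order [a, b, c, d, e, f, g] gives [2, 2, 1, 1, 2, 1, 1]; set D = diag(2, 2, 1, 1, 2, 1, 1) and form L = D - A. L is symmetric positive semidefinite, so every eigenvalue is real and nonnegative. The 2 zero eigenvalues correspond to the 2 connected components. There are 2 zeros in the spectrum, matching the 2 components.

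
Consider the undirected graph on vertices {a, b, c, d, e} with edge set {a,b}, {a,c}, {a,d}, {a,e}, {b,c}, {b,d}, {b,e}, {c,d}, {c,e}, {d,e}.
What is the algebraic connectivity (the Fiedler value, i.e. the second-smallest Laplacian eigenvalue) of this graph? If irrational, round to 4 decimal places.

Each diagonal entry of L is the vertex degree and each off-diagonal entry is -1 where an edge is present, 0 otherwise; in the order [a, b, c, d, e] the diagonal is [4, 4, 4, 4, 4]. The sorted Laplacian eigenvalues are [0, 5, 5, 5, 5]; the algebraic connectivity is the second entry, 5.

5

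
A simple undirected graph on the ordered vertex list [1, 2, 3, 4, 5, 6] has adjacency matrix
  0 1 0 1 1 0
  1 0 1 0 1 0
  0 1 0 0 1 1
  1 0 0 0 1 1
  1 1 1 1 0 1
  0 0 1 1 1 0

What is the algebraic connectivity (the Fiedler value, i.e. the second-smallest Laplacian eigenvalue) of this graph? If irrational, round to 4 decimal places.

2.3820

With the vertex order [1, 2, 3, 4, 5, 6], the degrees are [3, 3, 3, 3, 5, 3], giving D = diag(3, 3, 3, 3, 5, 3) and L = D - A. The smallest Laplacian eigenvalue is always 0. The next one, lambda_2 = 2.3820, measures how hard the graph is to disconnect: larger values mean better connectivity. The largest eigenvalue, 6, is at most the vertex count 6.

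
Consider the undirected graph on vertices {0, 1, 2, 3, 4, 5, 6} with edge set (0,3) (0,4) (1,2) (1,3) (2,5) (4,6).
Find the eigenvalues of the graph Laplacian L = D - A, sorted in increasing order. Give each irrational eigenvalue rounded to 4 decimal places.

[0, 0.1981, 0.7530, 1.5550, 2.4450, 3.2470, 3.8019]

With the vertex order [0, 1, 2, 3, 4, 5, 6], the degrees are [2, 2, 2, 2, 2, 1, 1], giving D = diag(2, 2, 2, 2, 2, 1, 1) and L = D - A. Since every row of L sums to 0, the all-ones vector is in the kernel and 0 is an eigenvalue. The single zero eigenvalue shows the graph is connected.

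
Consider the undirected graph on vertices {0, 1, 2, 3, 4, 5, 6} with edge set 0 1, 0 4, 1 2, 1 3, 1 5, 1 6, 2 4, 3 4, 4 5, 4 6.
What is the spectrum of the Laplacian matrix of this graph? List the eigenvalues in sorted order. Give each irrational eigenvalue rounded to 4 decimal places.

[0, 2, 2, 2, 2, 5, 7]

With the vertex order [0, 1, 2, 3, 4, 5, 6], the degrees are [2, 5, 2, 2, 5, 2, 2], giving D = diag(2, 5, 2, 2, 5, 2, 2) and L = D - A. L is symmetric positive semidefinite, so every eigenvalue is real and nonnegative. The single zero eigenvalue shows the graph is connected. The largest eigenvalue, 7, is at most the vertex count 7. The eigenvalues sum to 20, which equals trace(L) = 2|E|.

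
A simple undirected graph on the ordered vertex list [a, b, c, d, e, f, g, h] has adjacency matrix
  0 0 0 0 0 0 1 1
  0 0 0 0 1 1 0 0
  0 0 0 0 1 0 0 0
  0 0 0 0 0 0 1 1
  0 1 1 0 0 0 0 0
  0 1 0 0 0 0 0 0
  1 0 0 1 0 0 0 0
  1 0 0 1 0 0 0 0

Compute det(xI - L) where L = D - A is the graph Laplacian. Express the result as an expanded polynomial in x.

x^8 - 14x^7 + 78x^6 - 220x^5 + 328x^4 - 240x^3 + 64x^2

With the vertex order [a, b, c, d, e, f, g, h], the degrees are [2, 2, 1, 2, 2, 1, 2, 2], giving D = diag(2, 2, 1, 2, 2, 1, 2, 2) and L = D - A. L has integer entries, so p(x) = det(xI - L) has integer coefficients. Expanding the determinant yields x^8 - 14x^7 + 78x^6 - 220x^5 + 328x^4 - 240x^3 + 64x^2. Since p(0) = det(-L) = 0, x divides p(x). The largest eigenvalue, 4, is at most the vertex count 8. The eigenvalues sum to 14, which equals trace(L) = 2|E|.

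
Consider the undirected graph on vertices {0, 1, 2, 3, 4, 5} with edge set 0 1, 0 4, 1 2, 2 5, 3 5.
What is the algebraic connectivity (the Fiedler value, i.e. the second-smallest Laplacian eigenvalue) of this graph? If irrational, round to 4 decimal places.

Reading degrees in the order [0, 1, 2, 3, 4, 5] gives [2, 2, 2, 1, 1, 2]; set D = diag(2, 2, 2, 1, 1, 2) and form L = D - A. The sorted Laplacian eigenvalues are [0, 0.2679, 1, 2, 3, 3.7321]; the algebraic connectivity is the second entry, 0.2679. The eigenvalues sum to 10, which equals trace(L) = 2|E|.

0.2679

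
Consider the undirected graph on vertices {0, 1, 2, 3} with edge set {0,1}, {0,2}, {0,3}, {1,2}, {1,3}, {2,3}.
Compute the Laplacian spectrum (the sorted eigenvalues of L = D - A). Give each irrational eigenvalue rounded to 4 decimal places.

[0, 4, 4, 4]

With the vertex order [0, 1, 2, 3], the degrees are [3, 3, 3, 3], giving D = diag(3, 3, 3, 3) and L = D - A. L is symmetric positive semidefinite, so every eigenvalue is real and nonnegative. The single zero eigenvalue shows the graph is connected. There is one zero in the spectrum, matching the 1 component.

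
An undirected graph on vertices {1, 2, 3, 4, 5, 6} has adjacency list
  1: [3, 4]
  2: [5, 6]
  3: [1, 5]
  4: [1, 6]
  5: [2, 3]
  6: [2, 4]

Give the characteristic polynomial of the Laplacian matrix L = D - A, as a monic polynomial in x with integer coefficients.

With the vertex order [1, 2, 3, 4, 5, 6], the degrees are [2, 2, 2, 2, 2, 2], giving D = diag(2, 2, 2, 2, 2, 2) and L = D - A. The eigenvalues of L are [0, 1, 1, 3, 3, 4]; the characteristic polynomial is the product of (x - lambda_i), which multiplies out to x^6 - 12x^5 + 54x^4 - 112x^3 + 105x^2 - 36x. Since p(0) = det(-L) = 0, x divides p(x).

x^6 - 12x^5 + 54x^4 - 112x^3 + 105x^2 - 36x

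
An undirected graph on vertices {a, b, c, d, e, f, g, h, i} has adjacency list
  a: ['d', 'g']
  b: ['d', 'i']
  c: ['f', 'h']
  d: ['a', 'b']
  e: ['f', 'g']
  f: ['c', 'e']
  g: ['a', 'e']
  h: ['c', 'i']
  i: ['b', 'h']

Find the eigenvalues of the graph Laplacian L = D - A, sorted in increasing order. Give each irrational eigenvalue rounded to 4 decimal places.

[0, 0.4679, 0.4679, 1.6527, 1.6527, 3, 3, 3.8794, 3.8794]

Each diagonal entry of L is the vertex degree and each off-diagonal entry is -1 where an edge is present, 0 otherwise; in the order [a, b, c, d, e, f, g, h, i] the diagonal is [2, 2, 2, 2, 2, 2, 2, 2, 2]. Diagonalising L (or applying a numerical eigensolver to the 9x9 matrix) gives the spectrum above. The largest eigenvalue, 3.8794, is at most the vertex count 9.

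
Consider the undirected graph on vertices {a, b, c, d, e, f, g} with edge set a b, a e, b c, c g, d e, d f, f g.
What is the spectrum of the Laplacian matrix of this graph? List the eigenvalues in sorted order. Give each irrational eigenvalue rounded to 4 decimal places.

[0, 0.7530, 0.7530, 2.4450, 2.4450, 3.8019, 3.8019]

With the vertex order [a, b, c, d, e, f, g], the degrees are [2, 2, 2, 2, 2, 2, 2], giving D = diag(2, 2, 2, 2, 2, 2, 2) and L = D - A. Since every row of L sums to 0, the all-ones vector is in the kernel and 0 is an eigenvalue. The single zero eigenvalue shows the graph is connected. The eigenvalues sum to 14, which equals trace(L) = 2|E|.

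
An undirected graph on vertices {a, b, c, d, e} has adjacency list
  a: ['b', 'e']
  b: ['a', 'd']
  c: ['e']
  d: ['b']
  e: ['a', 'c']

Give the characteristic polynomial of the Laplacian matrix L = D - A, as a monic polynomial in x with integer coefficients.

x^5 - 8x^4 + 21x^3 - 20x^2 + 5x

With the vertex order [a, b, c, d, e], the degrees are [2, 2, 1, 1, 2], giving D = diag(2, 2, 1, 1, 2) and L = D - A. L has integer entries, so p(x) = det(xI - L) has integer coefficients. Expanding the determinant yields x^5 - 8x^4 + 21x^3 - 20x^2 + 5x. The coefficient of x^4 equals -trace(L) = -8, matching the sum of degrees. By the matrix-tree theorem the graph has (1/5) * product of the nonzero eigenvalues = 1 spanning tree.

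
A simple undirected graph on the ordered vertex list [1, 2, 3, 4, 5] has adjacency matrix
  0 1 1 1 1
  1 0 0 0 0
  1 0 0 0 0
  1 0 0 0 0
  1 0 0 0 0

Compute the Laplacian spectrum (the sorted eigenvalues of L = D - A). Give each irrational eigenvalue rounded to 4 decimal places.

[0, 1, 1, 1, 5]

Each diagonal entry of L is the vertex degree and each off-diagonal entry is -1 where an edge is present, 0 otherwise; in the order [1, 2, 3, 4, 5] the diagonal is [4, 1, 1, 1, 1]. L is symmetric positive semidefinite, so every eigenvalue is real and nonnegative. The largest eigenvalue, 5, is at most the vertex count 5.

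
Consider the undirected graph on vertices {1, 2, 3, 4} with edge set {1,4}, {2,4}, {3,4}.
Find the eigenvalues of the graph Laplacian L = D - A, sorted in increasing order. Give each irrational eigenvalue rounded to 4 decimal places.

Each diagonal entry of L is the vertex degree and each off-diagonal entry is -1 where an edge is present, 0 otherwise; in the order [1, 2, 3, 4] the diagonal is [1, 1, 1, 3]. Diagonalising L (or applying a numerical eigensolver to the 4x4 matrix) gives the spectrum above. The single zero eigenvalue shows the graph is connected. By the matrix-tree theorem the graph has (1/4) * product of the nonzero eigenvalues = 1 spanning tree.

[0, 1, 1, 4]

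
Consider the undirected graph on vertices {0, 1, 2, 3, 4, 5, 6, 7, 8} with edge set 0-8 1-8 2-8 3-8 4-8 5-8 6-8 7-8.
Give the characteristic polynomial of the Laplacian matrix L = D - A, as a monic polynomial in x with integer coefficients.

x^9 - 16x^8 + 84x^7 - 224x^6 + 350x^5 - 336x^4 + 196x^3 - 64x^2 + 9x

With the vertex order [0, 1, 2, 3, 4, 5, 6, 7, 8], the degrees are [1, 1, 1, 1, 1, 1, 1, 1, 8], giving D = diag(1, 1, 1, 1, 1, 1, 1, 1, 8) and L = D - A. Computing det(xI - L) by cofactor expansion (or equivalently via sum-over-permutations) gives x^9 - 16x^8 + 84x^7 - 224x^6 + 350x^5 - 336x^4 + 196x^3 - 64x^2 + 9x. The coefficient of x^8 equals -trace(L) = -16, matching the sum of degrees.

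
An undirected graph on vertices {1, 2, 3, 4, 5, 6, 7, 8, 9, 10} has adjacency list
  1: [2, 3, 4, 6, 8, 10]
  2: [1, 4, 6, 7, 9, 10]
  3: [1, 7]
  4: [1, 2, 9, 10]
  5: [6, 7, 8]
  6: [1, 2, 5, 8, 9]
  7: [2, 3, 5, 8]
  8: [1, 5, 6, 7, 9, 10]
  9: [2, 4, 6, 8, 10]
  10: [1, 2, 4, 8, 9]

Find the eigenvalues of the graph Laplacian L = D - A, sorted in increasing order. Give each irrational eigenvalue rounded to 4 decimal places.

[0, 1.6739, 2.1986, 4.3436, 4.6485, 5.3539, 5.5547, 6.4380, 7.5207, 8.2680]

Each diagonal entry of L is the vertex degree and each off-diagonal entry is -1 where an edge is present, 0 otherwise; in the order [1, 2, 3, 4, 5, 6, 7, 8, 9, 10] the diagonal is [6, 6, 2, 4, 3, 5, 4, 6, 5, 5]. The multiplicity of 0 as a Laplacian eigenvalue equals the number of connected components. The largest eigenvalue, 8.2680, is at most the vertex count 10. The eigenvalues sum to 46, which equals trace(L) = 2|E|.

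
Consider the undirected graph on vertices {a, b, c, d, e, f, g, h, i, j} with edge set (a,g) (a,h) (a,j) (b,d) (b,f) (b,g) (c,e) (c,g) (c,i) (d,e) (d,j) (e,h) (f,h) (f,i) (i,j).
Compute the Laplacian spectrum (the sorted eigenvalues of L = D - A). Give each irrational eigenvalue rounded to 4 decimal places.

With the vertex order [a, b, c, d, e, f, g, h, i, j], the degrees are [3, 3, 3, 3, 3, 3, 3, 3, 3, 3], giving D = diag(3, 3, 3, 3, 3, 3, 3, 3, 3, 3) and L = D - A. Diagonalising L (or applying a numerical eigensolver to the 10x10 matrix) gives the spectrum above. The single zero eigenvalue shows the graph is connected. There is one zero in the spectrum, matching the 1 component. The largest eigenvalue, 5, is at most the vertex count 10.

[0, 2, 2, 2, 2, 2, 5, 5, 5, 5]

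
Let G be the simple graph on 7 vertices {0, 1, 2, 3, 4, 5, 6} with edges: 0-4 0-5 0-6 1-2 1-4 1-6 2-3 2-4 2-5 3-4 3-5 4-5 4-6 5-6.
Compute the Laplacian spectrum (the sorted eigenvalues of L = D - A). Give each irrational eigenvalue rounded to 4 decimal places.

[0, 2.3820, 2.6972, 4.6180, 5, 6.3028, 7]

Reading degrees in the order [0, 1, 2, 3, 4, 5, 6] gives [3, 3, 4, 3, 6, 5, 4]; set D = diag(3, 3, 4, 3, 6, 5, 4) and form L = D - A. Diagonalising L (or applying a numerical eigensolver to the 7x7 matrix) gives the spectrum above. The single zero eigenvalue shows the graph is connected. By the matrix-tree theorem the graph has (1/7) * product of the nonzero eigenvalues = 935 spanning trees.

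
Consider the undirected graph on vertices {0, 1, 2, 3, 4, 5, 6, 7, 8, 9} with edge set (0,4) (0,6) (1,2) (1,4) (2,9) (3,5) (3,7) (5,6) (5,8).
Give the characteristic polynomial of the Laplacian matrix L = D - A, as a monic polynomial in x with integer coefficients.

x^10 - 18x^9 + 135x^8 - 548x^7 + 1309x^6 - 1874x^5 + 1569x^4 - 716x^3 + 153x^2 - 10x

Each diagonal entry of L is the vertex degree and each off-diagonal entry is -1 where an edge is present, 0 otherwise; in the order [0, 1, 2, 3, 4, 5, 6, 7, 8, 9] the diagonal is [2, 2, 2, 2, 2, 3, 2, 1, 1, 1]. L has integer entries, so p(x) = det(xI - L) has integer coefficients. Expanding the determinant yields x^10 - 18x^9 + 135x^8 - 548x^7 + 1309x^6 - 1874x^5 + 1569x^4 - 716x^3 + 153x^2 - 10x. The constant term is 0 because L is singular (the all-ones vector lies in its kernel). By the matrix-tree theorem the graph has (1/10) * product of the nonzero eigenvalues = 1 spanning tree. There is one zero in the spectrum, matching the 1 component.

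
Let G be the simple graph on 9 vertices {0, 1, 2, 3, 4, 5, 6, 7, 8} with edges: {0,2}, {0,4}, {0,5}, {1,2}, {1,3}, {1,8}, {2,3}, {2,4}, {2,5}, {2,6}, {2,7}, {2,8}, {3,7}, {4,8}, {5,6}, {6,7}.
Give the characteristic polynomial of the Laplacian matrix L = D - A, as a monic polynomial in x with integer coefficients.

x^9 - 32x^8 + 428x^7 - 3136x^6 + 13786x^5 - 37232x^4 + 60276x^3 - 53424x^2 + 19845x

With the vertex order [0, 1, 2, 3, 4, 5, 6, 7, 8], the degrees are [3, 3, 8, 3, 3, 3, 3, 3, 3], giving D = diag(3, 3, 8, 3, 3, 3, 3, 3, 3) and L = D - A. Computing det(xI - L) by cofactor expansion (or equivalently via sum-over-permutations) gives x^9 - 32x^8 + 428x^7 - 3136x^6 + 13786x^5 - 37232x^4 + 60276x^3 - 53424x^2 + 19845x. The coefficient of x^8 equals -trace(L) = -32, matching the sum of degrees. The eigenvalues sum to 32, which equals trace(L) = 2|E|. There is one zero in the spectrum, matching the 1 component.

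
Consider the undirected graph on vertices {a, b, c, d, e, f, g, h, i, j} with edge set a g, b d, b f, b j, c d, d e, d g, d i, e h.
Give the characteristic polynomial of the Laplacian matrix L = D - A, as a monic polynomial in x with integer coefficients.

Each diagonal entry of L is the vertex degree and each off-diagonal entry is -1 where an edge is present, 0 otherwise; in the order [a, b, c, d, e, f, g, h, i, j] the diagonal is [1, 3, 1, 5, 2, 1, 2, 1, 1, 1]. L has integer entries, so p(x) = det(xI - L) has integer coefficients. Expanding the determinant yields x^10 - 18x^9 + 129x^8 - 484x^7 + 1046x^6 - 1348x^5 + 1037x^4 - 460x^3 + 107x^2 - 10x. The constant term is 0 because L is singular (the all-ones vector lies in its kernel).

x^10 - 18x^9 + 129x^8 - 484x^7 + 1046x^6 - 1348x^5 + 1037x^4 - 460x^3 + 107x^2 - 10x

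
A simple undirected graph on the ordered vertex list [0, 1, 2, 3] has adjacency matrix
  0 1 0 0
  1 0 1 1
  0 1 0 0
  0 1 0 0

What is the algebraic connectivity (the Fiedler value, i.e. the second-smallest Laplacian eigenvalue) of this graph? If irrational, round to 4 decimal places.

With the vertex order [0, 1, 2, 3], the degrees are [1, 3, 1, 1], giving D = diag(1, 3, 1, 1) and L = D - A. The sorted Laplacian eigenvalues are [0, 1, 1, 4]; the algebraic connectivity is the second entry, 1.

1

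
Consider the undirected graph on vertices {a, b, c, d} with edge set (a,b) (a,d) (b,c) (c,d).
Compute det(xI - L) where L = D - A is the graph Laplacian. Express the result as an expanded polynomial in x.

x^4 - 8x^3 + 20x^2 - 16x

With the vertex order [a, b, c, d], the degrees are [2, 2, 2, 2], giving D = diag(2, 2, 2, 2) and L = D - A. L has integer entries, so p(x) = det(xI - L) has integer coefficients. Expanding the determinant yields x^4 - 8x^3 + 20x^2 - 16x. Since p(0) = det(-L) = 0, x divides p(x). The eigenvalues sum to 8, which equals trace(L) = 2|E|.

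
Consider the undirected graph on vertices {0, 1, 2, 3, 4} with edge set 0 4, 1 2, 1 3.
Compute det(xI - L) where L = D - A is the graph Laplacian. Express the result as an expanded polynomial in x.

Reading degrees in the order [0, 1, 2, 3, 4] gives [1, 2, 1, 1, 1]; set D = diag(1, 2, 1, 1, 1) and form L = D - A. L has integer entries, so p(x) = det(xI - L) has integer coefficients. Expanding the determinant yields x^5 - 6x^4 + 11x^3 - 6x^2. The coefficient of x^4 equals -trace(L) = -6, matching the sum of degrees. The largest eigenvalue, 3, is at most the vertex count 5.

x^5 - 6x^4 + 11x^3 - 6x^2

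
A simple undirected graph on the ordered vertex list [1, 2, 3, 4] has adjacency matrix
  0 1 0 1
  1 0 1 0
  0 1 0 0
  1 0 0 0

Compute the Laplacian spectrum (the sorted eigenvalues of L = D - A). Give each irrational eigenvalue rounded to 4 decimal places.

[0, 0.5858, 2, 3.4142]

With the vertex order [1, 2, 3, 4], the degrees are [2, 2, 1, 1], giving D = diag(2, 2, 1, 1) and L = D - A. Diagonalising L (or applying a numerical eigensolver to the 4x4 matrix) gives the spectrum above. The single zero eigenvalue shows the graph is connected. By the matrix-tree theorem the graph has (1/4) * product of the nonzero eigenvalues = 1 spanning tree. There is one zero in the spectrum, matching the 1 component.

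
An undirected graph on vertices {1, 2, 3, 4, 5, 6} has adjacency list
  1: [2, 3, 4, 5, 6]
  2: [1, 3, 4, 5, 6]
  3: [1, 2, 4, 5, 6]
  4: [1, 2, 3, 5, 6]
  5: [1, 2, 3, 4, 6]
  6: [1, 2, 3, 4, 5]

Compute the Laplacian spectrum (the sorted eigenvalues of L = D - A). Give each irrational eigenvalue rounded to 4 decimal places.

[0, 6, 6, 6, 6, 6]

Each diagonal entry of L is the vertex degree and each off-diagonal entry is -1 where an edge is present, 0 otherwise; in the order [1, 2, 3, 4, 5, 6] the diagonal is [5, 5, 5, 5, 5, 5]. Since every row of L sums to 0, the all-ones vector is in the kernel and 0 is an eigenvalue. The single zero eigenvalue shows the graph is connected. By the matrix-tree theorem the graph has (1/6) * product of the nonzero eigenvalues = 1296 spanning trees.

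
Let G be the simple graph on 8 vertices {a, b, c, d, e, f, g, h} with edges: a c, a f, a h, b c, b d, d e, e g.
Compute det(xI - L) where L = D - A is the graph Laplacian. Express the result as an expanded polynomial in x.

Each diagonal entry of L is the vertex degree and each off-diagonal entry is -1 where an edge is present, 0 otherwise; in the order [a, b, c, d, e, f, g, h] the diagonal is [3, 2, 2, 2, 2, 1, 1, 1]. L has integer entries, so p(x) = det(xI - L) has integer coefficients. Expanding the determinant yields x^8 - 14x^7 + 77x^6 - 212x^5 + 309x^4 - 232x^3 + 79x^2 - 8x. Since p(0) = det(-L) = 0, x divides p(x). There is one zero in the spectrum, matching the 1 component.

x^8 - 14x^7 + 77x^6 - 212x^5 + 309x^4 - 232x^3 + 79x^2 - 8x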